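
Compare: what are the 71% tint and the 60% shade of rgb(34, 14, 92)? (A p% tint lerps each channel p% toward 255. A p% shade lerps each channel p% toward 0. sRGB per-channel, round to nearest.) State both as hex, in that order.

71% tint:
  R: 34 + 0.71×(255−34) = 34 + 156.91 = 190.91 → 191
  G: 14 + 0.71×(255−14) = 14 + 171.11 = 185.11 → 185
  B: 92 + 0.71×(255−92) = 92 + 115.73 = 207.73 → 208
  → #BFB9D0
60% shade:
  R: 34 + 0.6×(0−34) = 34 − 20.4 = 13.6 → 14
  G: 14 − 8.4 = 5.6 → 6
  B: 92 − 55.2 = 36.8 → 37
  → #0E0625

#BFB9D0, #0E0625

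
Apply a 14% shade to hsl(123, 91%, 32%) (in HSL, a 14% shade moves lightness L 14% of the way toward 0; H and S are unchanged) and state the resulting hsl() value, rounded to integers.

L moves 14% from 32 toward 0: 32 − 4.48 = 27.52 → 28.
H and S are unchanged.

hsl(123, 91%, 28%)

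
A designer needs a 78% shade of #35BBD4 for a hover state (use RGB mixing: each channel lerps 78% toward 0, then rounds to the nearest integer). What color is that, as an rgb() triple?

rgb(12, 41, 47)

#35BBD4 is rgb(53, 187, 212).
Lerp each channel 78% toward 0:
  R: 53 + 0.78×(0−53) = 53 − 41.34 = 11.66 → 12
  G: 187 + 0.78×(0−187) = 187 − 145.86 = 41.14 → 41
  B: 212 + 0.78×(0−212) = 212 − 165.36 = 46.64 → 47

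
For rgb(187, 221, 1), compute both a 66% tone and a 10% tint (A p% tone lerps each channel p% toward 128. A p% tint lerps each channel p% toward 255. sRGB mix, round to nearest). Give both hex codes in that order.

#94a055, #c2e01a

66% tone:
  R: 187 + 0.66×(128−187) = 187 − 38.94 = 148.06 → 148
  G: 221 − 61.38 = 159.62 → 160
  B: 1 + 83.82 = 84.82 → 85
  → #94a055
10% tint:
  R: 187 + 0.1×(255−187) = 187 + 6.8 = 193.8 → 194
  G: 221 + 3.4 = 224.4 → 224
  B: 1 + 0.1×(255−1) = 1 + 25.4 = 26.4 → 26
  → #c2e01a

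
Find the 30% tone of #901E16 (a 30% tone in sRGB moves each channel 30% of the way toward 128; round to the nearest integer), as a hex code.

#901E16 is rgb(144, 30, 22).
Per channel, c → c + 0.3(128 − c):
  R: 144 + 0.3×(128−144) = 144 − 4.8 = 139.2 → 139
  G: 30 + 29.4 = 59.4 → 59
  B: 22 + 0.3×(128−22) = 22 + 31.8 = 53.8 → 54
rgb(139, 59, 54) = #8B3B36.

#8B3B36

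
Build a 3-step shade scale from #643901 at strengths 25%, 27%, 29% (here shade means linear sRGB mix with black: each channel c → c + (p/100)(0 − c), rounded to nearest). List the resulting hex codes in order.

#643901 is rgb(100, 57, 1).
25%: (100 − 25 = 75→75, 57 − 14.25 = 42.75→43, 1→1) → #4B2B01
27%: (100 − 27 = 73→73, 57 − 15.39 = 41.61→42, 1→1) → #492A01
29%: (100 − 29 = 71→71, 57 − 16.53 = 40.47→40, 1→1) → #472801

#4B2B01, #492A01, #472801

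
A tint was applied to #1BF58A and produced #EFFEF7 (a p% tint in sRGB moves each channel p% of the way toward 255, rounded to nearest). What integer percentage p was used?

93%

#1BF58A is rgb(27, 245, 138); #EFFEF7 is rgb(239, 254, 247).
On the R channel (widest range): 239 ≈ 27 + (p/100)(255 − 27), so p ≈ 100×(239 − 27)/(255 − 27) = 21200/228 = 92.98.
p = 93 reproduces all three channels after rounding.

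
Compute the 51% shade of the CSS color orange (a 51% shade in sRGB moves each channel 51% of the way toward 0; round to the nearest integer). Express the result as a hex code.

CSS orange is rgb(255, 165, 0).
Per channel, c → c + 0.51(0 − c):
  R: 255 + 0.51×(0−255) = 255 − 130.05 = 124.95 → 125
  G: 165 + 0.51×(0−165) = 165 − 84.15 = 80.85 → 81
  B: 0 + 0 = 0 → 0
rgb(125, 81, 0) = #7D5100.

#7D5100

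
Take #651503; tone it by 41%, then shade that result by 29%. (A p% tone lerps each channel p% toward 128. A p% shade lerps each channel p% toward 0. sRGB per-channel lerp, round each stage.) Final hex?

#502e26

#651503 is rgb(101, 21, 3).
A 41% tone moves each channel 41% toward 128:
  R: 101 + 11.07 = 112.07 → 112
  G: 21 + 0.41×(128−21) = 21 + 43.87 = 64.87 → 65
  B: 3 + 0.41×(128−3) = 3 + 51.25 = 54.25 → 54
After the tone: rgb(112, 65, 54) = #704136.
Per channel, c → c + 0.29(0 − c):
  R: 112 + 0.29×(0−112) = 112 − 32.48 = 79.52 → 80
  G: 65 + 0.29×(0−65) = 65 − 18.85 = 46.15 → 46
  B: 54 + 0.29×(0−54) = 54 − 15.66 = 38.34 → 38
rgb(80, 46, 38) = #502e26.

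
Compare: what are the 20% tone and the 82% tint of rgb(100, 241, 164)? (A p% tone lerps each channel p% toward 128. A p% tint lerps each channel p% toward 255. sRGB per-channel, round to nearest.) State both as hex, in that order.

20% tone:
  R: 100 + 0.2×(128−100) = 100 + 5.6 = 105.6 → 106
  G: 241 + 0.2×(128−241) = 241 − 22.6 = 218.4 → 218
  B: 164 + 0.2×(128−164) = 164 − 7.2 = 156.8 → 157
  → #6ada9d
82% tint:
  R: 100 + 0.82×(255−100) = 100 + 127.1 = 227.1 → 227
  G: 241 + 11.48 = 252.48 → 252
  B: 164 + 0.82×(255−164) = 164 + 74.62 = 238.62 → 239
  → #e3fcef

#6ada9d, #e3fcef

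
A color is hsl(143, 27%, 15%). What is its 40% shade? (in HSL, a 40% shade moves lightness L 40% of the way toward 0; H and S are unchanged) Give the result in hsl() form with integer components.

hsl(143, 27%, 9%)

L moves 40% from 15 toward 0: 15 − 6 = 9 → 9.
H and S are unchanged.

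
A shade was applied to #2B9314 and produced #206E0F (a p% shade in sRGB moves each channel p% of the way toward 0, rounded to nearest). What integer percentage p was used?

25%

#2B9314 is rgb(43, 147, 20); #206E0F is rgb(32, 110, 15).
On the G channel (widest range): 110 ≈ 147 + (p/100)(0 − 147), so p ≈ 100×(110 − 147)/(0 − 147) = -3700/-147 = 25.17.
p = 25 reproduces all three channels after rounding.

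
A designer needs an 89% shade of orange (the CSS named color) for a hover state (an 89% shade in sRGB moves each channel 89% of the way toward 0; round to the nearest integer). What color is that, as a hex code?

#1C1200

CSS orange is rgb(255, 165, 0).
Per channel, c → c + 0.89(0 − c):
  R: 255 + 0.89×(0−255) = 255 − 226.95 = 28.05 → 28
  G: 165 + 0.89×(0−165) = 165 − 146.85 = 18.15 → 18
  B: 0 + 0 = 0 → 0
rgb(28, 18, 0) = #1C1200.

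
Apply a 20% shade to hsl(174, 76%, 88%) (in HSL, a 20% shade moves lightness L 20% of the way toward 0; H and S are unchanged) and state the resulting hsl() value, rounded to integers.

hsl(174, 76%, 70%)

L moves 20% from 88 toward 0: 88 − 17.6 = 70.4 → 70.
H and S are unchanged.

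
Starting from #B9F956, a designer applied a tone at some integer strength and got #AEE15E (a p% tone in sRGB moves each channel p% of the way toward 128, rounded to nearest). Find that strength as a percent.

#B9F956 is rgb(185, 249, 86); #AEE15E is rgb(174, 225, 94).
On the G channel (widest range): 225 ≈ 249 + (p/100)(128 − 249), so p ≈ 100×(225 − 249)/(128 − 249) = -2400/-121 = 19.83.
p = 20 reproduces all three channels after rounding.

20%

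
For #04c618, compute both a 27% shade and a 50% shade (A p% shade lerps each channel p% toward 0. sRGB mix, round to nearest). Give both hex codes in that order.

#04c618 is rgb(4, 198, 24).
27% shade:
  R: 4 − 1.08 = 2.92 → 3
  G: 198 − 53.46 = 144.54 → 145
  B: 24 + 0.27×(0−24) = 24 − 6.48 = 17.52 → 18
  → #039112
50% shade:
  R: 4 − 2 = 2 → 2
  G: 198 − 99 = 99 → 99
  B: 24 + 0.5×(0−24) = 24 − 12 = 12 → 12
  → #02630c

#039112, #02630c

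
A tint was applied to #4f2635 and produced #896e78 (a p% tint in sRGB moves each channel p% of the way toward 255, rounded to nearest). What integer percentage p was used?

33%

#4f2635 is rgb(79, 38, 53); #896e78 is rgb(137, 110, 120).
On the G channel (widest range): 110 ≈ 38 + (p/100)(255 − 38), so p ≈ 100×(110 − 38)/(255 − 38) = 7200/217 = 33.18.
p = 33 reproduces all three channels after rounding.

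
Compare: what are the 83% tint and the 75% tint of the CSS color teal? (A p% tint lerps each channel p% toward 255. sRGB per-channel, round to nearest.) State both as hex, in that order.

#d4e9e9, #bfdfdf

CSS teal is rgb(0, 128, 128).
83% tint:
  R: 0 + 211.65 = 211.65 → 212
  G: 128 + 105.41 = 233.41 → 233
  B: 128 + 105.41 = 233.41 → 233
  → #d4e9e9
75% tint:
  R: 0 + 0.75×(255−0) = 0 + 191.25 = 191.25 → 191
  G: 128 + 0.75×(255−128) = 128 + 95.25 = 223.25 → 223
  B: 128 + 0.75×(255−128) = 128 + 95.25 = 223.25 → 223
  → #bfdfdf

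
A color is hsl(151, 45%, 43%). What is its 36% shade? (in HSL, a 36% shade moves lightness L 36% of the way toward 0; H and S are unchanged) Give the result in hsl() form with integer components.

hsl(151, 45%, 28%)

L moves 36% from 43 toward 0: 43 − 15.48 = 27.52 → 28.
H and S are unchanged.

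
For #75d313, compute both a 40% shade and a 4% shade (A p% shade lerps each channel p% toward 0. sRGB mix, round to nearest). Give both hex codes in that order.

#75d313 is rgb(117, 211, 19).
40% shade:
  R: 117 − 46.8 = 70.2 → 70
  G: 211 + 0.4×(0−211) = 211 − 84.4 = 126.6 → 127
  B: 19 + 0.4×(0−19) = 19 − 7.6 = 11.4 → 11
  → #467f0b
4% shade:
  R: 117 + 0.04×(0−117) = 117 − 4.68 = 112.32 → 112
  G: 211 + 0.04×(0−211) = 211 − 8.44 = 202.56 → 203
  B: 19 + 0.04×(0−19) = 19 − 0.76 = 18.24 → 18
  → #70cb12

#467f0b, #70cb12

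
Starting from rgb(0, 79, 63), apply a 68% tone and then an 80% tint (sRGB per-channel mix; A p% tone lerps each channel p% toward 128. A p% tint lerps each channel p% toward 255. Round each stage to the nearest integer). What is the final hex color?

#DDE2E1

Per channel, c → c + 0.68(128 − c):
  R: 0 + 0.68×(128−0) = 0 + 87.04 = 87.04 → 87
  G: 79 + 0.68×(128−79) = 79 + 33.32 = 112.32 → 112
  B: 63 + 0.68×(128−63) = 63 + 44.2 = 107.2 → 107
After the tone: rgb(87, 112, 107) = #57706B.
Lerp each channel 80% toward 255:
  R: 87 + 0.8×(255−87) = 87 + 134.4 = 221.4 → 221
  G: 112 + 0.8×(255−112) = 112 + 114.4 = 226.4 → 226
  B: 107 + 0.8×(255−107) = 107 + 118.4 = 225.4 → 225
rgb(221, 226, 225) = #DDE2E1.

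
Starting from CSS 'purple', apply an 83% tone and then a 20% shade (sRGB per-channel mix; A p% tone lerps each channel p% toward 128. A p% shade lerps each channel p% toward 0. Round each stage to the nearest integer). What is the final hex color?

CSS purple is rgb(128, 0, 128).
Lerp each channel 83% toward 128:
  R: 128 + 0 = 128 → 128
  G: 0 + 0.83×(128−0) = 0 + 106.24 = 106.24 → 106
  B: 128 + 0.83×(128−128) = 128 + 0 = 128 → 128
After the tone: rgb(128, 106, 128) = #806A80.
A 20% shade moves each channel 20% toward 0:
  R: 128 + 0.2×(0−128) = 128 − 25.6 = 102.4 → 102
  G: 106 − 21.2 = 84.8 → 85
  B: 128 + 0.2×(0−128) = 128 − 25.6 = 102.4 → 102
rgb(102, 85, 102) = #665566.

#665566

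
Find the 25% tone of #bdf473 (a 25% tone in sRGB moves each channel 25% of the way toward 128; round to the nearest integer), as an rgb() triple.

#bdf473 is rgb(189, 244, 115).
A 25% tone moves each channel 25% toward 128:
  R: 189 + 0.25×(128−189) = 189 − 15.25 = 173.75 → 174
  G: 244 + 0.25×(128−244) = 244 − 29 = 215 → 215
  B: 115 + 3.25 = 118.25 → 118

rgb(174, 215, 118)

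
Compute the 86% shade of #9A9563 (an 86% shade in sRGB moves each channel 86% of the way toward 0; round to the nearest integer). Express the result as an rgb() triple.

#9A9563 is rgb(154, 149, 99).
Per channel, c → c + 0.86(0 − c):
  R: 154 + 0.86×(0−154) = 154 − 132.44 = 21.56 → 22
  G: 149 + 0.86×(0−149) = 149 − 128.14 = 20.86 → 21
  B: 99 + 0.86×(0−99) = 99 − 85.14 = 13.86 → 14

rgb(22, 21, 14)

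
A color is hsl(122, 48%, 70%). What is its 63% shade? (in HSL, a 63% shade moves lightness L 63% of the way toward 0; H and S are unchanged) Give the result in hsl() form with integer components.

hsl(122, 48%, 26%)

L moves 63% from 70 toward 0: 70 − 44.1 = 25.9 → 26.
H and S are unchanged.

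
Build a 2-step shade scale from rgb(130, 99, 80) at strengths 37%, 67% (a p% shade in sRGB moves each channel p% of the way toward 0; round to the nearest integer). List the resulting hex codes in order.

37%: (130 − 48.1 = 81.9→82, 99 − 36.63 = 62.37→62, 80 − 29.6 = 50.4→50) → #523E32
67%: (130 − 87.1 = 42.9→43, 99 − 66.33 = 32.67→33, 80 − 53.6 = 26.4→26) → #2B211A

#523E32, #2B211A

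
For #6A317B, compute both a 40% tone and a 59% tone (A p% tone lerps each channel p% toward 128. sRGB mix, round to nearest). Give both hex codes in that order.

#73517D, #77607E

#6A317B is rgb(106, 49, 123).
40% tone:
  R: 106 + 0.4×(128−106) = 106 + 8.8 = 114.8 → 115
  G: 49 + 31.6 = 80.6 → 81
  B: 123 + 2 = 125 → 125
  → #73517D
59% tone:
  R: 106 + 0.59×(128−106) = 106 + 12.98 = 118.98 → 119
  G: 49 + 0.59×(128−49) = 49 + 46.61 = 95.61 → 96
  B: 123 + 0.59×(128−123) = 123 + 2.95 = 125.95 → 126
  → #77607E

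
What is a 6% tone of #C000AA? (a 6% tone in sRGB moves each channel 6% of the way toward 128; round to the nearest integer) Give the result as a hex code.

#BC08A7

#C000AA is rgb(192, 0, 170).
Per channel, c → c + 0.06(128 − c):
  R: 192 − 3.84 = 188.16 → 188
  G: 0 + 7.68 = 7.68 → 8
  B: 170 + 0.06×(128−170) = 170 − 2.52 = 167.48 → 167
rgb(188, 8, 167) = #BC08A7.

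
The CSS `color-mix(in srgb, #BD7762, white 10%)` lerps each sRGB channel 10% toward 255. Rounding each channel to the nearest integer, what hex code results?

#BD7762 is rgb(189, 119, 98).
A 10% tint moves each channel 10% toward 255:
  R: 189 + 0.1×(255−189) = 189 + 6.6 = 195.6 → 196
  G: 119 + 0.1×(255−119) = 119 + 13.6 = 132.6 → 133
  B: 98 + 0.1×(255−98) = 98 + 15.7 = 113.7 → 114
rgb(196, 133, 114) = #C48572.

#C48572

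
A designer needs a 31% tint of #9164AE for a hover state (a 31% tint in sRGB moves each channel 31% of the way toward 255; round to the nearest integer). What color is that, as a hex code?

#B394C7

#9164AE is rgb(145, 100, 174).
Per channel, c → c + 0.31(255 − c):
  R: 145 + 0.31×(255−145) = 145 + 34.1 = 179.1 → 179
  G: 100 + 48.05 = 148.05 → 148
  B: 174 + 0.31×(255−174) = 174 + 25.11 = 199.11 → 199
rgb(179, 148, 199) = #B394C7.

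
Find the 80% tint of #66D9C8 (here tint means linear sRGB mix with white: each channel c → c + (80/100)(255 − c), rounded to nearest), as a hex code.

#E0F7F4

#66D9C8 is rgb(102, 217, 200).
Lerp each channel 80% toward 255:
  R: 102 + 0.8×(255−102) = 102 + 122.4 = 224.4 → 224
  G: 217 + 0.8×(255−217) = 217 + 30.4 = 247.4 → 247
  B: 200 + 0.8×(255−200) = 200 + 44 = 244 → 244
rgb(224, 247, 244) = #E0F7F4.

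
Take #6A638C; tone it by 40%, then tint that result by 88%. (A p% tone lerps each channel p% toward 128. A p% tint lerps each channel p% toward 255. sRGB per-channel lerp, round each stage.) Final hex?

#6A638C is rgb(106, 99, 140).
A 40% tone moves each channel 40% toward 128:
  R: 106 + 0.4×(128−106) = 106 + 8.8 = 114.8 → 115
  G: 99 + 0.4×(128−99) = 99 + 11.6 = 110.6 → 111
  B: 140 − 4.8 = 135.2 → 135
After the tone: rgb(115, 111, 135) = #736F87.
Per channel, c → c + 0.88(255 − c):
  R: 115 + 0.88×(255−115) = 115 + 123.2 = 238.2 → 238
  G: 111 + 126.72 = 237.72 → 238
  B: 135 + 0.88×(255−135) = 135 + 105.6 = 240.6 → 241
rgb(238, 238, 241) = #EEEEF1.

#EEEEF1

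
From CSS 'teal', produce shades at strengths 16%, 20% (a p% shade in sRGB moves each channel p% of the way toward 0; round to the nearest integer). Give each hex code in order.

#006C6C, #006666

CSS teal is rgb(0, 128, 128).
16%: (0→0, 128 − 20.48 = 107.52→108, 128 − 20.48 = 107.52→108) → #006C6C
20%: (0→0, 128 − 25.6 = 102.4→102, 128 − 25.6 = 102.4→102) → #006666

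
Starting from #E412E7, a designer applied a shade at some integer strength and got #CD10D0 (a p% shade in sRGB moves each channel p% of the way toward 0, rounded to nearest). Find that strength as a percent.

10%

#E412E7 is rgb(228, 18, 231); #CD10D0 is rgb(205, 16, 208).
On the B channel (widest range): 208 ≈ 231 + (p/100)(0 − 231), so p ≈ 100×(208 − 231)/(0 − 231) = -2300/-231 = 9.96.
p = 10 reproduces all three channels after rounding.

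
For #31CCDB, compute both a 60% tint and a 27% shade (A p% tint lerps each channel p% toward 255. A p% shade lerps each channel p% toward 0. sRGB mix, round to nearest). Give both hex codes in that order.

#ADEBF1, #2495A0

#31CCDB is rgb(49, 204, 219).
60% tint:
  R: 49 + 0.6×(255−49) = 49 + 123.6 = 172.6 → 173
  G: 204 + 0.6×(255−204) = 204 + 30.6 = 234.6 → 235
  B: 219 + 0.6×(255−219) = 219 + 21.6 = 240.6 → 241
  → #ADEBF1
27% shade:
  R: 49 − 13.23 = 35.77 → 36
  G: 204 + 0.27×(0−204) = 204 − 55.08 = 148.92 → 149
  B: 219 + 0.27×(0−219) = 219 − 59.13 = 159.87 → 160
  → #2495A0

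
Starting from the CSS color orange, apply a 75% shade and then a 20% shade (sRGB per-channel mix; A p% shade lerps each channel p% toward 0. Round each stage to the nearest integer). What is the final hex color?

CSS orange is rgb(255, 165, 0).
A 75% shade moves each channel 75% toward 0:
  R: 255 + 0.75×(0−255) = 255 − 191.25 = 63.75 → 64
  G: 165 − 123.75 = 41.25 → 41
  B: 0 + 0 = 0 → 0
After the shade: rgb(64, 41, 0) = #402900.
Per channel, c → c + 0.2(0 − c):
  R: 64 + 0.2×(0−64) = 64 − 12.8 = 51.2 → 51
  G: 41 − 8.2 = 32.8 → 33
  B: 0 + 0.2×(0−0) = 0 + 0 = 0 → 0
rgb(51, 33, 0) = #332100.

#332100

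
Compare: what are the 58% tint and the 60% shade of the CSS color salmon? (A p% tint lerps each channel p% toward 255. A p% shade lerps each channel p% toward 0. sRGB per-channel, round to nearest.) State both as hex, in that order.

#FDCAC4, #64332E

CSS salmon is rgb(250, 128, 114).
58% tint:
  R: 250 + 0.58×(255−250) = 250 + 2.9 = 252.9 → 253
  G: 128 + 0.58×(255−128) = 128 + 73.66 = 201.66 → 202
  B: 114 + 81.78 = 195.78 → 196
  → #FDCAC4
60% shade:
  R: 250 + 0.6×(0−250) = 250 − 150 = 100 → 100
  G: 128 − 76.8 = 51.2 → 51
  B: 114 − 68.4 = 45.6 → 46
  → #64332E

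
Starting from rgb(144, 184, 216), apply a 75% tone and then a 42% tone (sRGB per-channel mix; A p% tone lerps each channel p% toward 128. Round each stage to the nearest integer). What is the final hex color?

#82888D

Lerp each channel 75% toward 128:
  R: 144 − 12 = 132 → 132
  G: 184 + 0.75×(128−184) = 184 − 42 = 142 → 142
  B: 216 − 66 = 150 → 150
After the tone: rgb(132, 142, 150) = #848E96.
Per channel, c → c + 0.42(128 − c):
  R: 132 + 0.42×(128−132) = 132 − 1.68 = 130.32 → 130
  G: 142 + 0.42×(128−142) = 142 − 5.88 = 136.12 → 136
  B: 150 − 9.24 = 140.76 → 141
rgb(130, 136, 141) = #82888D.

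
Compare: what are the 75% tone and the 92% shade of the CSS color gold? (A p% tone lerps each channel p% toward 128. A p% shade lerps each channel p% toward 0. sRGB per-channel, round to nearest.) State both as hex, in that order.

CSS gold is rgb(255, 215, 0).
75% tone:
  R: 255 + 0.75×(128−255) = 255 − 95.25 = 159.75 → 160
  G: 215 − 65.25 = 149.75 → 150
  B: 0 + 96 = 96 → 96
  → #a09660
92% shade:
  R: 255 + 0.92×(0−255) = 255 − 234.6 = 20.4 → 20
  G: 215 − 197.8 = 17.2 → 17
  B: 0 + 0.92×(0−0) = 0 + 0 = 0 → 0
  → #141100

#a09660, #141100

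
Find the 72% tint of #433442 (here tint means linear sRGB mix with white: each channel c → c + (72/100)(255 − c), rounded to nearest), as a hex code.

#CAC6CA

#433442 is rgb(67, 52, 66).
Per channel, c → c + 0.72(255 − c):
  R: 67 + 135.36 = 202.36 → 202
  G: 52 + 0.72×(255−52) = 52 + 146.16 = 198.16 → 198
  B: 66 + 136.08 = 202.08 → 202
rgb(202, 198, 202) = #CAC6CA.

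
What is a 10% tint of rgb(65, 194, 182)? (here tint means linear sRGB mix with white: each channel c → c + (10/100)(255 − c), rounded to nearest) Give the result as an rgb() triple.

rgb(84, 200, 189)

Lerp each channel 10% toward 255:
  R: 65 + 19 = 84 → 84
  G: 194 + 0.1×(255−194) = 194 + 6.1 = 200.1 → 200
  B: 182 + 7.3 = 189.3 → 189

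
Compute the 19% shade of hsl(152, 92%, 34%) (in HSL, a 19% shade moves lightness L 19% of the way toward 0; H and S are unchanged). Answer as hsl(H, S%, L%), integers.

hsl(152, 92%, 28%)

L moves 19% from 34 toward 0: 34 − 6.46 = 27.54 → 28.
H and S are unchanged.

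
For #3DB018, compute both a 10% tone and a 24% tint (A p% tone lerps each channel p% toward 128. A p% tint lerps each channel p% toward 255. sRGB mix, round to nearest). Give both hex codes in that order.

#44AB22, #6CC34F

#3DB018 is rgb(61, 176, 24).
10% tone:
  R: 61 + 0.1×(128−61) = 61 + 6.7 = 67.7 → 68
  G: 176 + 0.1×(128−176) = 176 − 4.8 = 171.2 → 171
  B: 24 + 10.4 = 34.4 → 34
  → #44AB22
24% tint:
  R: 61 + 0.24×(255−61) = 61 + 46.56 = 107.56 → 108
  G: 176 + 0.24×(255−176) = 176 + 18.96 = 194.96 → 195
  B: 24 + 0.24×(255−24) = 24 + 55.44 = 79.44 → 79
  → #6CC34F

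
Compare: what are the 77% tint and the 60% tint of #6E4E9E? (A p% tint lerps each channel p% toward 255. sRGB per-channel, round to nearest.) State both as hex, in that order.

#DED6E9, #C5B8D8

#6E4E9E is rgb(110, 78, 158).
77% tint:
  R: 110 + 0.77×(255−110) = 110 + 111.65 = 221.65 → 222
  G: 78 + 0.77×(255−78) = 78 + 136.29 = 214.29 → 214
  B: 158 + 74.69 = 232.69 → 233
  → #DED6E9
60% tint:
  R: 110 + 87 = 197 → 197
  G: 78 + 0.6×(255−78) = 78 + 106.2 = 184.2 → 184
  B: 158 + 0.6×(255−158) = 158 + 58.2 = 216.2 → 216
  → #C5B8D8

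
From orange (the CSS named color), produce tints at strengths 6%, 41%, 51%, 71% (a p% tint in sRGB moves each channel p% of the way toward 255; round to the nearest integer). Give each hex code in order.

#FFAA0F, #FFCA69, #FFD382, #FFE5B5

CSS orange is rgb(255, 165, 0).
6%: (255→255, 165 + 5.4 = 170.4→170, 0 + 15.3 = 15.3→15) → #FFAA0F
41%: (255→255, 165 + 36.9 = 201.9→202, 0 + 104.55 = 104.55→105) → #FFCA69
51%: (255→255, 165 + 45.9 = 210.9→211, 0 + 130.05 = 130.05→130) → #FFD382
71%: (255→255, 165 + 63.9 = 228.9→229, 0 + 181.05 = 181.05→181) → #FFE5B5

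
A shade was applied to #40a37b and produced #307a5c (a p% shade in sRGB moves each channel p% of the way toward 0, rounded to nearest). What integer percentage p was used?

#40a37b is rgb(64, 163, 123); #307a5c is rgb(48, 122, 92).
On the G channel (widest range): 122 ≈ 163 + (p/100)(0 − 163), so p ≈ 100×(122 − 163)/(0 − 163) = -4100/-163 = 25.15.
p = 25 reproduces all three channels after rounding.

25%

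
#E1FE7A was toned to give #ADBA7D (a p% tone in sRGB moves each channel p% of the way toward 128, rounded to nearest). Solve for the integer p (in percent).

54%

#E1FE7A is rgb(225, 254, 122); #ADBA7D is rgb(173, 186, 125).
On the G channel (widest range): 186 ≈ 254 + (p/100)(128 − 254), so p ≈ 100×(186 − 254)/(128 − 254) = -6800/-126 = 53.97.
p = 54 reproduces all three channels after rounding.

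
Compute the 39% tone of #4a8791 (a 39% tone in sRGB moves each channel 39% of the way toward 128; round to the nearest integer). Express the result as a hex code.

#4a8791 is rgb(74, 135, 145).
Per channel, c → c + 0.39(128 − c):
  R: 74 + 21.06 = 95.06 → 95
  G: 135 + 0.39×(128−135) = 135 − 2.73 = 132.27 → 132
  B: 145 + 0.39×(128−145) = 145 − 6.63 = 138.37 → 138
rgb(95, 132, 138) = #5f848a.

#5f848a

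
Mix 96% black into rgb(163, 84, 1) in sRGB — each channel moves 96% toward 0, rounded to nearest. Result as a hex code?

#070300

Per channel, c → c + 0.96(0 − c):
  R: 163 + 0.96×(0−163) = 163 − 156.48 = 6.52 → 7
  G: 84 + 0.96×(0−84) = 84 − 80.64 = 3.36 → 3
  B: 1 − 0.96 = 0.04 → 0
rgb(7, 3, 0) = #070300.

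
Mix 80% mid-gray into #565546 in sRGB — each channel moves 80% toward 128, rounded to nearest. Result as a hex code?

#565546 is rgb(86, 85, 70).
Lerp each channel 80% toward 128:
  R: 86 + 33.6 = 119.6 → 120
  G: 85 + 34.4 = 119.4 → 119
  B: 70 + 46.4 = 116.4 → 116
rgb(120, 119, 116) = #787774.

#787774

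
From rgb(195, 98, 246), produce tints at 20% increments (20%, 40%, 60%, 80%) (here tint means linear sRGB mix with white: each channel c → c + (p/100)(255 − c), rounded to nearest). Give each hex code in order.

20%: (195 + 12 = 207→207, 98 + 31.4 = 129.4→129, 246 + 1.8 = 247.8→248) → #CF81F8
40%: (195 + 24 = 219→219, 98 + 62.8 = 160.8→161, 246 + 3.6 = 249.6→250) → #DBA1FA
60%: (195 + 36 = 231→231, 98 + 94.2 = 192.2→192, 246 + 5.4 = 251.4→251) → #E7C0FB
80%: (195 + 48 = 243→243, 98 + 125.6 = 223.6→224, 246 + 7.2 = 253.2→253) → #F3E0FD

#CF81F8, #DBA1FA, #E7C0FB, #F3E0FD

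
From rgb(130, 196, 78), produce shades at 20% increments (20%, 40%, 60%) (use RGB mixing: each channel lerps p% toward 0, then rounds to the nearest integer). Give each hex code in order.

20%: (130 − 26 = 104→104, 196 − 39.2 = 156.8→157, 78 − 15.6 = 62.4→62) → #689D3E
40%: (130 − 52 = 78→78, 196 − 78.4 = 117.6→118, 78 − 31.2 = 46.8→47) → #4E762F
60%: (130 − 78 = 52→52, 196 − 117.6 = 78.4→78, 78 − 46.8 = 31.2→31) → #344E1F

#689D3E, #4E762F, #344E1F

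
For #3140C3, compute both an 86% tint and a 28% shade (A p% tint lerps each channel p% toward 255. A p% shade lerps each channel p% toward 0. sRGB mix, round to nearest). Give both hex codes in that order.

#E2E4F7, #232E8C

#3140C3 is rgb(49, 64, 195).
86% tint:
  R: 49 + 177.16 = 226.16 → 226
  G: 64 + 0.86×(255−64) = 64 + 164.26 = 228.26 → 228
  B: 195 + 0.86×(255−195) = 195 + 51.6 = 246.6 → 247
  → #E2E4F7
28% shade:
  R: 49 + 0.28×(0−49) = 49 − 13.72 = 35.28 → 35
  G: 64 + 0.28×(0−64) = 64 − 17.92 = 46.08 → 46
  B: 195 − 54.6 = 140.4 → 140
  → #232E8C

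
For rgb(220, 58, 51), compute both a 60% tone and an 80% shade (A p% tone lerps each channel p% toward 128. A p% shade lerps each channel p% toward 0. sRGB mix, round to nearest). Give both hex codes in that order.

#a56461, #2c0c0a

60% tone:
  R: 220 + 0.6×(128−220) = 220 − 55.2 = 164.8 → 165
  G: 58 + 0.6×(128−58) = 58 + 42 = 100 → 100
  B: 51 + 0.6×(128−51) = 51 + 46.2 = 97.2 → 97
  → #a56461
80% shade:
  R: 220 + 0.8×(0−220) = 220 − 176 = 44 → 44
  G: 58 − 46.4 = 11.6 → 12
  B: 51 − 40.8 = 10.2 → 10
  → #2c0c0a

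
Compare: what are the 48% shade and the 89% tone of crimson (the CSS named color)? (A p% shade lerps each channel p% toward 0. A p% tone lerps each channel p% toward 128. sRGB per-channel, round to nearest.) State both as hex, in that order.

CSS crimson is rgb(220, 20, 60).
48% shade:
  R: 220 + 0.48×(0−220) = 220 − 105.6 = 114.4 → 114
  G: 20 + 0.48×(0−20) = 20 − 9.6 = 10.4 → 10
  B: 60 − 28.8 = 31.2 → 31
  → #720a1f
89% tone:
  R: 220 + 0.89×(128−220) = 220 − 81.88 = 138.12 → 138
  G: 20 + 96.12 = 116.12 → 116
  B: 60 + 0.89×(128−60) = 60 + 60.52 = 120.52 → 121
  → #8a7479

#720a1f, #8a7479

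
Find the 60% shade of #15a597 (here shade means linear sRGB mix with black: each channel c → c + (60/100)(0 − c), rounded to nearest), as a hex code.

#15a597 is rgb(21, 165, 151).
Lerp each channel 60% toward 0:
  R: 21 + 0.6×(0−21) = 21 − 12.6 = 8.4 → 8
  G: 165 − 99 = 66 → 66
  B: 151 + 0.6×(0−151) = 151 − 90.6 = 60.4 → 60
rgb(8, 66, 60) = #08423c.

#08423c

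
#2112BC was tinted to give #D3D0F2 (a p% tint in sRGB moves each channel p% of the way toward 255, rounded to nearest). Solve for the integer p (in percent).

#2112BC is rgb(33, 18, 188); #D3D0F2 is rgb(211, 208, 242).
On the G channel (widest range): 208 ≈ 18 + (p/100)(255 − 18), so p ≈ 100×(208 − 18)/(255 − 18) = 19000/237 = 80.17.
p = 80 reproduces all three channels after rounding.

80%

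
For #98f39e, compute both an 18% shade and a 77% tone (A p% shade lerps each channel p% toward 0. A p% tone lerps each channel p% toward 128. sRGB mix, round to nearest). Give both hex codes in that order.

#98f39e is rgb(152, 243, 158).
18% shade:
  R: 152 − 27.36 = 124.64 → 125
  G: 243 + 0.18×(0−243) = 243 − 43.74 = 199.26 → 199
  B: 158 + 0.18×(0−158) = 158 − 28.44 = 129.56 → 130
  → #7dc782
77% tone:
  R: 152 − 18.48 = 133.52 → 134
  G: 243 + 0.77×(128−243) = 243 − 88.55 = 154.45 → 154
  B: 158 + 0.77×(128−158) = 158 − 23.1 = 134.9 → 135
  → #869a87

#7dc782, #869a87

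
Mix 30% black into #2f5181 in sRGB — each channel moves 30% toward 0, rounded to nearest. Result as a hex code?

#21395a

#2f5181 is rgb(47, 81, 129).
Per channel, c → c + 0.3(0 − c):
  R: 47 − 14.1 = 32.9 → 33
  G: 81 + 0.3×(0−81) = 81 − 24.3 = 56.7 → 57
  B: 129 + 0.3×(0−129) = 129 − 38.7 = 90.3 → 90
rgb(33, 57, 90) = #21395a.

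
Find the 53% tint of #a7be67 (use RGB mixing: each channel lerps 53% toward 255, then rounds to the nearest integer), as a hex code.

#d6e0b8

#a7be67 is rgb(167, 190, 103).
A 53% tint moves each channel 53% toward 255:
  R: 167 + 0.53×(255−167) = 167 + 46.64 = 213.64 → 214
  G: 190 + 34.45 = 224.45 → 224
  B: 103 + 0.53×(255−103) = 103 + 80.56 = 183.56 → 184
rgb(214, 224, 184) = #d6e0b8.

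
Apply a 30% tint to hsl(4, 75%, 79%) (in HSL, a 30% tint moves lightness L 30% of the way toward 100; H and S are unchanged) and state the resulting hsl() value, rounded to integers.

L moves 30% from 79 toward 100: 79 + 6.3 = 85.3 → 85.
H and S are unchanged.

hsl(4, 75%, 85%)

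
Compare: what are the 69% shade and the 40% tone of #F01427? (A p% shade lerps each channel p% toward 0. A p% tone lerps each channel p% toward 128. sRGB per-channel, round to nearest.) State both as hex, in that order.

#F01427 is rgb(240, 20, 39).
69% shade:
  R: 240 − 165.6 = 74.4 → 74
  G: 20 + 0.69×(0−20) = 20 − 13.8 = 6.2 → 6
  B: 39 + 0.69×(0−39) = 39 − 26.91 = 12.09 → 12
  → #4A060C
40% tone:
  R: 240 + 0.4×(128−240) = 240 − 44.8 = 195.2 → 195
  G: 20 + 43.2 = 63.2 → 63
  B: 39 + 35.6 = 74.6 → 75
  → #C33F4B

#4A060C, #C33F4B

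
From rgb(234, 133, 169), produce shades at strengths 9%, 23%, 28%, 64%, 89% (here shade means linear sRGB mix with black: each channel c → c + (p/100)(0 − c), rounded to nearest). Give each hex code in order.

9%: (234 − 21.06 = 212.94→213, 133 − 11.97 = 121.03→121, 169 − 15.21 = 153.79→154) → #D5799A
23%: (234 − 53.82 = 180.18→180, 133 − 30.59 = 102.41→102, 169 − 38.87 = 130.13→130) → #B46682
28%: (234 − 65.52 = 168.48→168, 133 − 37.24 = 95.76→96, 169 − 47.32 = 121.68→122) → #A8607A
64%: (234 − 149.76 = 84.24→84, 133 − 85.12 = 47.88→48, 169 − 108.16 = 60.84→61) → #54303D
89%: (234 − 208.26 = 25.74→26, 133 − 118.37 = 14.63→15, 169 − 150.41 = 18.59→19) → #1A0F13

#D5799A, #B46682, #A8607A, #54303D, #1A0F13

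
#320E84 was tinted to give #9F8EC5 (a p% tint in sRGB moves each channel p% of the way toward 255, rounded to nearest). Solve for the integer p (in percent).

#320E84 is rgb(50, 14, 132); #9F8EC5 is rgb(159, 142, 197).
On the G channel (widest range): 142 ≈ 14 + (p/100)(255 − 14), so p ≈ 100×(142 − 14)/(255 − 14) = 12800/241 = 53.11.
p = 53 reproduces all three channels after rounding.

53%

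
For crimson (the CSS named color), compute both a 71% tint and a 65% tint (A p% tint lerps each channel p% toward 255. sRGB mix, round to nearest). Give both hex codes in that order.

CSS crimson is rgb(220, 20, 60).
71% tint:
  R: 220 + 0.71×(255−220) = 220 + 24.85 = 244.85 → 245
  G: 20 + 0.71×(255−20) = 20 + 166.85 = 186.85 → 187
  B: 60 + 0.71×(255−60) = 60 + 138.45 = 198.45 → 198
  → #F5BBC6
65% tint:
  R: 220 + 0.65×(255−220) = 220 + 22.75 = 242.75 → 243
  G: 20 + 152.75 = 172.75 → 173
  B: 60 + 0.65×(255−60) = 60 + 126.75 = 186.75 → 187
  → #F3ADBB

#F5BBC6, #F3ADBB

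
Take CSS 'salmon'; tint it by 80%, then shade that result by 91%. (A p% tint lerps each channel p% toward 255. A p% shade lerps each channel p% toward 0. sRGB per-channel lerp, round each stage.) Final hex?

#171514

CSS salmon is rgb(250, 128, 114).
Per channel, c → c + 0.8(255 − c):
  R: 250 + 4 = 254 → 254
  G: 128 + 0.8×(255−128) = 128 + 101.6 = 229.6 → 230
  B: 114 + 0.8×(255−114) = 114 + 112.8 = 226.8 → 227
After the tint: rgb(254, 230, 227) = #FEE6E3.
A 91% shade moves each channel 91% toward 0:
  R: 254 − 231.14 = 22.86 → 23
  G: 230 − 209.3 = 20.7 → 21
  B: 227 + 0.91×(0−227) = 227 − 206.57 = 20.43 → 20
rgb(23, 21, 20) = #171514.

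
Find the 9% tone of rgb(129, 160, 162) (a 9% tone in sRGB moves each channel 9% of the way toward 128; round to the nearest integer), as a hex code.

A 9% tone moves each channel 9% toward 128:
  R: 129 − 0.09 = 128.91 → 129
  G: 160 + 0.09×(128−160) = 160 − 2.88 = 157.12 → 157
  B: 162 + 0.09×(128−162) = 162 − 3.06 = 158.94 → 159
rgb(129, 157, 159) = #819D9F.

#819D9F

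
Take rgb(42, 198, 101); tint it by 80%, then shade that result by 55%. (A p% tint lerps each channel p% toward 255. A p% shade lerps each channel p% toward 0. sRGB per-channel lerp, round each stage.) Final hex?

An 80% tint moves each channel 80% toward 255:
  R: 42 + 0.8×(255−42) = 42 + 170.4 = 212.4 → 212
  G: 198 + 45.6 = 243.6 → 244
  B: 101 + 123.2 = 224.2 → 224
After the tint: rgb(212, 244, 224) = #D4F4E0.
A 55% shade moves each channel 55% toward 0:
  R: 212 − 116.6 = 95.4 → 95
  G: 244 + 0.55×(0−244) = 244 − 134.2 = 109.8 → 110
  B: 224 − 123.2 = 100.8 → 101
rgb(95, 110, 101) = #5F6E65.

#5F6E65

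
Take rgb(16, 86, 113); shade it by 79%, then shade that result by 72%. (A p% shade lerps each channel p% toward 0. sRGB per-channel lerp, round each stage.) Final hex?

Per channel, c → c + 0.79(0 − c):
  R: 16 + 0.79×(0−16) = 16 − 12.64 = 3.36 → 3
  G: 86 − 67.94 = 18.06 → 18
  B: 113 + 0.79×(0−113) = 113 − 89.27 = 23.73 → 24
After the shade: rgb(3, 18, 24) = #031218.
Per channel, c → c + 0.72(0 − c):
  R: 3 − 2.16 = 0.84 → 1
  G: 18 + 0.72×(0−18) = 18 − 12.96 = 5.04 → 5
  B: 24 + 0.72×(0−24) = 24 − 17.28 = 6.72 → 7
rgb(1, 5, 7) = #010507.

#010507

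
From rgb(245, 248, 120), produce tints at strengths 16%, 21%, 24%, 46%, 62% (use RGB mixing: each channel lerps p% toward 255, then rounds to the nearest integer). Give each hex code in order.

#F7F98E, #F7F994, #F7FA98, #FAFBB6, #FBFCCC

16%: (245 + 1.6 = 246.6→247, 248 + 1.12 = 249.12→249, 120 + 21.6 = 141.6→142) → #F7F98E
21%: (245 + 2.1 = 247.1→247, 248 + 1.47 = 249.47→249, 120 + 28.35 = 148.35→148) → #F7F994
24%: (245 + 2.4 = 247.4→247, 248 + 1.68 = 249.68→250, 120 + 32.4 = 152.4→152) → #F7FA98
46%: (245 + 4.6 = 249.6→250, 248 + 3.22 = 251.22→251, 120 + 62.1 = 182.1→182) → #FAFBB6
62%: (245 + 6.2 = 251.2→251, 248 + 4.34 = 252.34→252, 120 + 83.7 = 203.7→204) → #FBFCCC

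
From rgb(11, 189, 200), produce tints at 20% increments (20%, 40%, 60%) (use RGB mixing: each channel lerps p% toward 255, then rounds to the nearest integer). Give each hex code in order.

#3CCAD3, #6DD7DE, #9DE5E9

20%: (11 + 48.8 = 59.8→60, 189 + 13.2 = 202.2→202, 200 + 11 = 211→211) → #3CCAD3
40%: (11 + 97.6 = 108.6→109, 189 + 26.4 = 215.4→215, 200 + 22 = 222→222) → #6DD7DE
60%: (11 + 146.4 = 157.4→157, 189 + 39.6 = 228.6→229, 200 + 33 = 233→233) → #9DE5E9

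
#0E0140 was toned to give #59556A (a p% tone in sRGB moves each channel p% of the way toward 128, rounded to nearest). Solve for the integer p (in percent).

#0E0140 is rgb(14, 1, 64); #59556A is rgb(89, 85, 106).
On the G channel (widest range): 85 ≈ 1 + (p/100)(128 − 1), so p ≈ 100×(85 − 1)/(128 − 1) = 8400/127 = 66.14.
p = 66 reproduces all three channels after rounding.

66%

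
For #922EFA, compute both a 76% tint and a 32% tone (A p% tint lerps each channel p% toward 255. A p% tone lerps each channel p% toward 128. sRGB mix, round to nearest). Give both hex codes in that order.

#922EFA is rgb(146, 46, 250).
76% tint:
  R: 146 + 82.84 = 228.84 → 229
  G: 46 + 158.84 = 204.84 → 205
  B: 250 + 0.76×(255−250) = 250 + 3.8 = 253.8 → 254
  → #E5CDFE
32% tone:
  R: 146 − 5.76 = 140.24 → 140
  G: 46 + 0.32×(128−46) = 46 + 26.24 = 72.24 → 72
  B: 250 − 39.04 = 210.96 → 211
  → #8C48D3

#E5CDFE, #8C48D3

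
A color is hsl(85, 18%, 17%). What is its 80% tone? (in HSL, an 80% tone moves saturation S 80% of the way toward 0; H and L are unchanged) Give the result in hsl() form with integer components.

hsl(85, 4%, 17%)

S moves 80% from 18 toward 0: 18 − 14.4 = 3.6 → 4.
H and L are unchanged.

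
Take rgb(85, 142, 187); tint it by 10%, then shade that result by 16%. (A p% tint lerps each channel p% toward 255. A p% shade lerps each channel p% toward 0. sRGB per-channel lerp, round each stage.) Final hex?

#5681a3

A 10% tint moves each channel 10% toward 255:
  R: 85 + 0.1×(255−85) = 85 + 17 = 102 → 102
  G: 142 + 0.1×(255−142) = 142 + 11.3 = 153.3 → 153
  B: 187 + 0.1×(255−187) = 187 + 6.8 = 193.8 → 194
After the tint: rgb(102, 153, 194) = #6699c2.
Lerp each channel 16% toward 0:
  R: 102 − 16.32 = 85.68 → 86
  G: 153 − 24.48 = 128.52 → 129
  B: 194 + 0.16×(0−194) = 194 − 31.04 = 162.96 → 163
rgb(86, 129, 163) = #5681a3.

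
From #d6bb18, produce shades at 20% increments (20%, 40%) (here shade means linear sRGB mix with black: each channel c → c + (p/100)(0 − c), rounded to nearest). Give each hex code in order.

#d6bb18 is rgb(214, 187, 24).
20%: (214 − 42.8 = 171.2→171, 187 − 37.4 = 149.6→150, 24 − 4.8 = 19.2→19) → #ab9613
40%: (214 − 85.6 = 128.4→128, 187 − 74.8 = 112.2→112, 24 − 9.6 = 14.4→14) → #80700e

#ab9613, #80700e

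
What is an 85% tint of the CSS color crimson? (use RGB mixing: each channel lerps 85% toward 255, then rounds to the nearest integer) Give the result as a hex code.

#FADCE2

CSS crimson is rgb(220, 20, 60).
Lerp each channel 85% toward 255:
  R: 220 + 29.75 = 249.75 → 250
  G: 20 + 0.85×(255−20) = 20 + 199.75 = 219.75 → 220
  B: 60 + 0.85×(255−60) = 60 + 165.75 = 225.75 → 226
rgb(250, 220, 226) = #FADCE2.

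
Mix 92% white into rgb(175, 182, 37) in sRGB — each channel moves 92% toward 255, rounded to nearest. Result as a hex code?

Per channel, c → c + 0.92(255 − c):
  R: 175 + 0.92×(255−175) = 175 + 73.6 = 248.6 → 249
  G: 182 + 0.92×(255−182) = 182 + 67.16 = 249.16 → 249
  B: 37 + 0.92×(255−37) = 37 + 200.56 = 237.56 → 238
rgb(249, 249, 238) = #f9f9ee.

#f9f9ee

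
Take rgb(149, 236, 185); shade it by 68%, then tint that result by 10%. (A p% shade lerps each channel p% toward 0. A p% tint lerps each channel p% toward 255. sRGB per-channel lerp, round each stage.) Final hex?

#455e4f

Per channel, c → c + 0.68(0 − c):
  R: 149 − 101.32 = 47.68 → 48
  G: 236 + 0.68×(0−236) = 236 − 160.48 = 75.52 → 76
  B: 185 + 0.68×(0−185) = 185 − 125.8 = 59.2 → 59
After the shade: rgb(48, 76, 59) = #304c3b.
Lerp each channel 10% toward 255:
  R: 48 + 0.1×(255−48) = 48 + 20.7 = 68.7 → 69
  G: 76 + 0.1×(255−76) = 76 + 17.9 = 93.9 → 94
  B: 59 + 19.6 = 78.6 → 79
rgb(69, 94, 79) = #455e4f.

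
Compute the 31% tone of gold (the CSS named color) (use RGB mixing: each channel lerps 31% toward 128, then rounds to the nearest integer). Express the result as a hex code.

#D8BC28

CSS gold is rgb(255, 215, 0).
A 31% tone moves each channel 31% toward 128:
  R: 255 − 39.37 = 215.63 → 216
  G: 215 + 0.31×(128−215) = 215 − 26.97 = 188.03 → 188
  B: 0 + 0.31×(128−0) = 0 + 39.68 = 39.68 → 40
rgb(216, 188, 40) = #D8BC28.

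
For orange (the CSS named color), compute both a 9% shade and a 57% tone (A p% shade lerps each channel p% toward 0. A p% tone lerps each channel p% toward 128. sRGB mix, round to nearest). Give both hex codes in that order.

#e89600, #b79049

CSS orange is rgb(255, 165, 0).
9% shade:
  R: 255 + 0.09×(0−255) = 255 − 22.95 = 232.05 → 232
  G: 165 + 0.09×(0−165) = 165 − 14.85 = 150.15 → 150
  B: 0 + 0.09×(0−0) = 0 + 0 = 0 → 0
  → #e89600
57% tone:
  R: 255 + 0.57×(128−255) = 255 − 72.39 = 182.61 → 183
  G: 165 + 0.57×(128−165) = 165 − 21.09 = 143.91 → 144
  B: 0 + 72.96 = 72.96 → 73
  → #b79049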